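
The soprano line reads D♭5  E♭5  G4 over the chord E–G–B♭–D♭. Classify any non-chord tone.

E♭5 is an escape tone.

The harmony at that moment is E diminished seventh chord (E, G, B♭, D♭); E♭5 is not a chord tone.
It is approached by step up from D♭5 and left by leap down to G4.
Step in, leap out — an escape tone.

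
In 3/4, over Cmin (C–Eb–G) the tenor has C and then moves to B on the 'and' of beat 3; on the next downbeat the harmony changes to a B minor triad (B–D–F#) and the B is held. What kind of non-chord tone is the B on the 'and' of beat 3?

The harmony at that moment is C minor triad (C, Eb, G); B is not a chord tone.
It is approached by step down from C and then sustained as the same pitch into the next harmony.
Arriving early and becoming a chord tone when the harmony changes — an anticipation.

Anticipation.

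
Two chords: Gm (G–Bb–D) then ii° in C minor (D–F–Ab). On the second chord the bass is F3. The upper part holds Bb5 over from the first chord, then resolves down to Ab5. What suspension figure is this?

4–3 suspension.

At the second chord the bass is F3. The suspended Bb5 lies a fourth above the bass; after resolving down by step to Ab5, the interval above the bass becomes a third.
Suspension figures are named by those two intervals: 4–3.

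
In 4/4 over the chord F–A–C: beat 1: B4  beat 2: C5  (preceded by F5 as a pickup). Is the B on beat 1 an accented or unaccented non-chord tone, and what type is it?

Accented appoggiatura.

The harmony at that moment is F major triad (F, A, C); B4 is not a chord tone.
It is approached by leap down from F5 and left by step up to C5.
Leap in, step out — an appoggiatura.
It falls on the downbeat, so it is accented.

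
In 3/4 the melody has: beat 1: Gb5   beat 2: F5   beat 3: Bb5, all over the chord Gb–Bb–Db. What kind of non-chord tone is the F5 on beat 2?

The harmony at that moment is Gb major triad (Gb, Bb, Db); F5 is not a chord tone.
It is approached by step down from Gb5 and left by leap up to Bb5.
Step in, leap out, on a weak beat — an escape tone.

Escape tone.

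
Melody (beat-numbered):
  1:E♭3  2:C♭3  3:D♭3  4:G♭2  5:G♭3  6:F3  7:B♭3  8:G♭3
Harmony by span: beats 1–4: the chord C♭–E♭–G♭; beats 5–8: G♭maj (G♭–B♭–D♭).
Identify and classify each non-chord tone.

The harmony at that moment is C♭ major triad (C♭, E♭, G♭); D♭3 is not a chord tone.
It is approached by step up from C♭3 and left by leap down to G♭2.
Step in, leap out — an escape tone.
The harmony at that moment is G♭ major triad (G♭, B♭, D♭); F3 is not a chord tone.
It is approached by step down from G♭3 and left by leap up to B♭3.
Step in, leap out — an escape tone.

D♭3 (beat 3) — escape tone; F3 (beat 6) — escape tone.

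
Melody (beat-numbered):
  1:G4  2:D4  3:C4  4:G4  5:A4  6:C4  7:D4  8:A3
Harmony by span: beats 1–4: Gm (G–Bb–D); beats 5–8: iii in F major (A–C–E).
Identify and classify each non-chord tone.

C4 (beat 3) — escape tone; D4 (beat 7) — escape tone.

The harmony at that moment is G minor triad (G, Bb, D); C4 is not a chord tone.
It is approached by step down from D4 and left by leap up to G4.
Step in, leap out — an escape tone.
The harmony at that moment is A minor triad (A, C, E); D4 is not a chord tone.
It is approached by step up from C4 and left by leap down to A3.
Step in, leap out — an escape tone.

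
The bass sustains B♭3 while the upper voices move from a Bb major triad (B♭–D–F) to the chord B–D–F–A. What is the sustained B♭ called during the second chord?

The harmony at that moment is B half-diminished seventh chord (B, D, F, A); B♭3 is not a chord tone.
It is held over (the same pitch as the preceding B♭3) and then sustained as the same pitch into the next harmony.
Sustained through a change of harmony — a pedal tone.

Pedal tone (pedal point).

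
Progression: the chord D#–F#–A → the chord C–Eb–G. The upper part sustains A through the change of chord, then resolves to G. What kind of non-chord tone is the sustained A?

The harmony at that moment is C minor triad (C, Eb, G); A is not a chord tone.
It is held over (the same pitch as the preceding A) and left by step down to G.
Held over from the previous chord and resolving down by step — a suspension.

A is a suspension.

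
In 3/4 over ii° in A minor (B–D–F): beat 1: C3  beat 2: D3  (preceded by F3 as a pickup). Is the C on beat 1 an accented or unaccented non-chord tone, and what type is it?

Accented appoggiatura.

The harmony at that moment is B diminished triad (B, D, F); C3 is not a chord tone.
It is approached by leap down from F3 and left by step up to D3.
Leap in, step out — an appoggiatura.
It falls on the downbeat, so it is accented.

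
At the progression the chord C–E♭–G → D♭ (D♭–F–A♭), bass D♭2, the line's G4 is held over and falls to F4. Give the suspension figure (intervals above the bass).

4–3 suspension.

At the second chord the bass is D♭2. The suspended G4 lies a fourth above the bass; after resolving down by step to F4, the interval above the bass becomes a third.
Suspension figures are named by those two intervals: 4–3.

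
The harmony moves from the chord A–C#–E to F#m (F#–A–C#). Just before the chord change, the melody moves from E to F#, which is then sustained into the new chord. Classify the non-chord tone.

The harmony at that moment is A major triad (A, C#, E); F# is not a chord tone.
It is approached by step up from E and then sustained as the same pitch into the next harmony.
Arriving early and becoming a chord tone when the harmony changes — an anticipation.

F# is an anticipation.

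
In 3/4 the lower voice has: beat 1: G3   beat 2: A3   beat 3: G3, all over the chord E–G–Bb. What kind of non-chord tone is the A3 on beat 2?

Upper neighbor tone.

The harmony at that moment is E diminished triad (E, G, Bb); A3 is not a chord tone.
It is approached by step up from G3 and left by step down to G3.
Step away and step back to the same note — a neighbor tone (upper neighbor).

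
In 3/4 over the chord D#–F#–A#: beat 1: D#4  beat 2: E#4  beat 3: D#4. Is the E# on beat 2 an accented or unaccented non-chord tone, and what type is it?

The harmony at that moment is D# minor triad (D#, F#, A#); E#4 is not a chord tone.
It is approached by step up from D#4 and left by step down to D#4.
Step away and step back to the same note — a neighbor tone (upper neighbor).
It falls on a weak beat, so it is unaccented.

Unaccented neighbor tone.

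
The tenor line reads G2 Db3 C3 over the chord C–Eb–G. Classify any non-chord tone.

The harmony at that moment is C minor triad (C, Eb, G); Db3 is not a chord tone.
It is approached by leap up from G2 and left by step down to C3.
Leap in, step out — an appoggiatura.

Db3 is an appoggiatura.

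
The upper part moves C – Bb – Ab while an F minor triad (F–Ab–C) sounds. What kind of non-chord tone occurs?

The harmony at that moment is F minor triad (F, Ab, C); Bb is not a chord tone.
It is approached by step down from C and left by step down to Ab.
Step in, step out in the same direction — a passing tone.

Bb is a passing tone.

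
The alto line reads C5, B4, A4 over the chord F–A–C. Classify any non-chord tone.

The harmony at that moment is F major triad (F, A, C); B4 is not a chord tone.
It is approached by step down from C5 and left by step down to A4.
Step in, step out in the same direction — a passing tone.

B4 is a passing tone.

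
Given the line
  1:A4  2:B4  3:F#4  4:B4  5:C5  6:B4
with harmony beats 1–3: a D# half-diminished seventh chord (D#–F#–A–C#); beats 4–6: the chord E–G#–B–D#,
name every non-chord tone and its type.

B4 (beat 2) — escape tone; C5 (beat 5) — neighbor tone.

The harmony at that moment is D# half-diminished seventh chord (D#, F#, A, C#); B4 is not a chord tone.
It is approached by step up from A4 and left by leap down to F#4.
Step in, leap out — an escape tone.
The harmony at that moment is E major seventh chord (E, G#, B, D#); C5 is not a chord tone.
It is approached by step up from B4 and left by step down to B4.
Step away and step back to the same note — a neighbor tone (upper neighbor).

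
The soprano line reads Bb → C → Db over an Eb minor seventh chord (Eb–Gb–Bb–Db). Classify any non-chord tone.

The harmony at that moment is Eb minor seventh chord (Eb, Gb, Bb, Db); C is not a chord tone.
It is approached by step up from Bb and left by step up to Db.
Step in, step out in the same direction — a passing tone.

C is a passing tone.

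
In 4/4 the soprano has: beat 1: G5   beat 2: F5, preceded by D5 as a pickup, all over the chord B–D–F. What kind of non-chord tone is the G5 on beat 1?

The harmony at that moment is B diminished triad (B, D, F); G5 is not a chord tone.
It is approached by leap up from D5 and left by step down to F5.
Leap in, step out, metrically accented — an appoggiatura.

Appoggiatura.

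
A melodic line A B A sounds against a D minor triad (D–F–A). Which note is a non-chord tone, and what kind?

B is a neighbor tone.

The harmony at that moment is D minor triad (D, F, A); B is not a chord tone.
It is approached by step up from A and left by step down to A.
Step away and step back to the same note — a neighbor tone (upper neighbor).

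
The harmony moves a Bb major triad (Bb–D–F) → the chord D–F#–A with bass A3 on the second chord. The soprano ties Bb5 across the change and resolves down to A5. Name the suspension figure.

9–8 suspension.

At the second chord the bass is A3. The suspended Bb5 lies a ninth above the bass; after resolving down by step to A5, the interval above the bass becomes an octave.
Suspension figures are named by those two intervals: 9–8.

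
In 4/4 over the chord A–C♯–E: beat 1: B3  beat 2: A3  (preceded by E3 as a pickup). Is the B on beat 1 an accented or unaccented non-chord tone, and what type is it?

The harmony at that moment is A major triad (A, C♯, E); B3 is not a chord tone.
It is approached by leap up from E3 and left by step down to A3.
Leap in, step out — an appoggiatura.
It falls on the downbeat, so it is accented.

Accented appoggiatura.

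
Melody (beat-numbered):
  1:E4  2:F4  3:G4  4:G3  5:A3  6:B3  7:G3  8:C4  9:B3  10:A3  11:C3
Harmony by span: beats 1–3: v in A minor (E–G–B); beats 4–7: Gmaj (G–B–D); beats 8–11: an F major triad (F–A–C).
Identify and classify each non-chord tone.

The harmony at that moment is E minor triad (E, G, B); F4 is not a chord tone.
It is approached by step up from E4 and left by step up to G4.
Step in, step out in the same direction — a passing tone.
The harmony at that moment is G major triad (G, B, D); A3 is not a chord tone.
It is approached by step up from G3 and left by step up to B3.
Step in, step out in the same direction — a passing tone.
The harmony at that moment is F major triad (F, A, C); B3 is not a chord tone.
It is approached by step down from C4 and left by step down to A3.
Step in, step out in the same direction — a passing tone.

F4 (beat 2) — passing tone; A3 (beat 5) — passing tone; B3 (beat 9) — passing tone.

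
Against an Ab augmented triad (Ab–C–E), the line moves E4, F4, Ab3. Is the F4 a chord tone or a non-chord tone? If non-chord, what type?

The harmony at that moment is Ab augmented triad (Ab, C, E); F4 is not a chord tone.
It is approached by step up from E4 and left by leap down to Ab3.
Step in, leap out — an escape tone.

Non-chord tone — an escape tone.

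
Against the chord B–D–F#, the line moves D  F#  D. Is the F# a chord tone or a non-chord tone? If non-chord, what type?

B minor triad contains B, D, F#; F# is the fifth, so it is a chord tone.

Chord tone (the fifth of B minor triad).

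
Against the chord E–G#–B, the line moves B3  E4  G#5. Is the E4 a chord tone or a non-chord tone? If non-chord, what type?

E major triad contains E, G#, B; E is the root, so it is a chord tone.

Chord tone (the root of E major triad).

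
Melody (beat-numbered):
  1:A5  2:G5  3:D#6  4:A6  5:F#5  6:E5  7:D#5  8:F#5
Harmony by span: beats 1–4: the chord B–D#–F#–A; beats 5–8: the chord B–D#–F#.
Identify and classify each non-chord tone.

G5 (beat 2) — escape tone; E5 (beat 6) — passing tone.

The harmony at that moment is B dominant seventh chord (B, D#, F#, A); G5 is not a chord tone.
It is approached by step down from A5 and left by leap up to D#6.
Step in, leap out — an escape tone.
The harmony at that moment is B major triad (B, D#, F#); E5 is not a chord tone.
It is approached by step down from F#5 and left by step down to D#5.
Step in, step out in the same direction — a passing tone.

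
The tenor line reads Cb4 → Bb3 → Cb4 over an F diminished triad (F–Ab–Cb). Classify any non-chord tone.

The harmony at that moment is F diminished triad (F, Ab, Cb); Bb3 is not a chord tone.
It is approached by step down from Cb4 and left by step up to Cb4.
Step away and step back to the same note — a neighbor tone (lower neighbor).

Bb3 is a neighbor tone.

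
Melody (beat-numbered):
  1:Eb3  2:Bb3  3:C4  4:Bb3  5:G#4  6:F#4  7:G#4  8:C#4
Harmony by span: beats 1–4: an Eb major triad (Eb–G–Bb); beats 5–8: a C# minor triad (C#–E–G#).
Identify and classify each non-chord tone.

The harmony at that moment is Eb major triad (Eb, G, Bb); C4 is not a chord tone.
It is approached by step up from Bb3 and left by step down to Bb3.
Step away and step back to the same note — a neighbor tone (upper neighbor).
The harmony at that moment is C# minor triad (C#, E, G#); F#4 is not a chord tone.
It is approached by step down from G#4 and left by step up to G#4.
Step away and step back to the same note — a neighbor tone (lower neighbor).

C4 (beat 3) — neighbor tone; F#4 (beat 6) — neighbor tone.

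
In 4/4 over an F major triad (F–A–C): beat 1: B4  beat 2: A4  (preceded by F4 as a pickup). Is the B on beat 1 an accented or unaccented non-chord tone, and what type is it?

The harmony at that moment is F major triad (F, A, C); B4 is not a chord tone.
It is approached by leap up from F4 and left by step down to A4.
Leap in, step out — an appoggiatura.
It falls on the downbeat, so it is accented.

Accented appoggiatura.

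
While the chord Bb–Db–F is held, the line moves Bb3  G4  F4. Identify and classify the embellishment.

The harmony at that moment is Bb minor triad (Bb, Db, F); G4 is not a chord tone.
It is approached by leap up from Bb3 and left by step down to F4.
Leap in, step out — an appoggiatura.

G4 is an appoggiatura.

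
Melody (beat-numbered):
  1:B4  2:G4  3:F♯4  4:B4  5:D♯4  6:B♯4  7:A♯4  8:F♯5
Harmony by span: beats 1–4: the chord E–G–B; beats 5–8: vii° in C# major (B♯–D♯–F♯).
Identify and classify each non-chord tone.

The harmony at that moment is E minor triad (E, G, B); F♯4 is not a chord tone.
It is approached by step down from G4 and left by leap up to B4.
Step in, leap out — an escape tone.
The harmony at that moment is B♯ diminished triad (B♯, D♯, F♯); A♯4 is not a chord tone.
It is approached by step down from B♯4 and left by leap up to F♯5.
Step in, leap out — an escape tone.

F♯4 (beat 3) — escape tone; A♯4 (beat 7) — escape tone.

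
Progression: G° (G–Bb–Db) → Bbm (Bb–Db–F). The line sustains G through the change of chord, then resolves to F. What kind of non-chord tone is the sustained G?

G is a suspension.

The harmony at that moment is Bb minor triad (Bb, Db, F); G is not a chord tone.
It is held over (the same pitch as the preceding G) and left by step down to F.
Held over from the previous chord and resolving down by step — a suspension.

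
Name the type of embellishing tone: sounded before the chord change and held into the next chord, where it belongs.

Approach: ahead of the chord change (typically by step), so it is dissonant against the current harmony. Departure: none — the same pitch is restated or held and is a chord tone of the new harmony.
Dissonant first, consonant once the harmony catches up: the note simply arrives early — an anticipation. (The reverse timing, consonant first and dissonant after the change, would be a suspension or retardation.)

Anticipation.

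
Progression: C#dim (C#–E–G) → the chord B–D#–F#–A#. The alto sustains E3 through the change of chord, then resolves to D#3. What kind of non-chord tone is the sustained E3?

E3 is a suspension.

The harmony at that moment is B major seventh chord (B, D#, F#, A#); E3 is not a chord tone.
It is held over (the same pitch as the preceding E3) and left by step down to D#3.
Held over from the previous chord and resolving down by step — a suspension.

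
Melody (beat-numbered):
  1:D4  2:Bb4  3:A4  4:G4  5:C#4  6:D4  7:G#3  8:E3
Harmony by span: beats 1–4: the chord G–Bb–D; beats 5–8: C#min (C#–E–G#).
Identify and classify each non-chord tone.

The harmony at that moment is G minor triad (G, Bb, D); A4 is not a chord tone.
It is approached by step down from Bb4 and left by step down to G4.
Step in, step out in the same direction — a passing tone.
The harmony at that moment is C# minor triad (C#, E, G#); D4 is not a chord tone.
It is approached by step up from C#4 and left by leap down to G#3.
Step in, leap out — an escape tone.

A4 (beat 3) — passing tone; D4 (beat 6) — escape tone.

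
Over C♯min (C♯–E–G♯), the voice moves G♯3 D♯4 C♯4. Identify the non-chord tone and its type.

The harmony at that moment is C♯ minor triad (C♯, E, G♯); D♯4 is not a chord tone.
It is approached by leap up from G♯3 and left by step down to C♯4.
Leap in, step out — an appoggiatura.

D♯4 is an appoggiatura.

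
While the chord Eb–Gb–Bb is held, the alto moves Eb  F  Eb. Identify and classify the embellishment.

F is a neighbor tone.

The harmony at that moment is Eb minor triad (Eb, Gb, Bb); F is not a chord tone.
It is approached by step up from Eb and left by step down to Eb.
Step away and step back to the same note — a neighbor tone (upper neighbor).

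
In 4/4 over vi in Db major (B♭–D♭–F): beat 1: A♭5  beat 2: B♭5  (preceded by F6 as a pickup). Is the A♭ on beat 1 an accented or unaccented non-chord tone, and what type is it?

Accented appoggiatura.

The harmony at that moment is B♭ minor triad (B♭, D♭, F); A♭5 is not a chord tone.
It is approached by leap down from F6 and left by step up to B♭5.
Leap in, step out — an appoggiatura.
It falls on the downbeat, so it is accented.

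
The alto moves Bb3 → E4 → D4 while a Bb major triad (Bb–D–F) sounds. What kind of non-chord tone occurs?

E4 is an appoggiatura.

The harmony at that moment is Bb major triad (Bb, D, F); E4 is not a chord tone.
It is approached by leap up from Bb3 and left by step down to D4.
Leap in, step out — an appoggiatura.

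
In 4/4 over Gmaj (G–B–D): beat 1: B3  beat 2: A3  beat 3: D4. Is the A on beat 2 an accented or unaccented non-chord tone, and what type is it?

The harmony at that moment is G major triad (G, B, D); A3 is not a chord tone.
It is approached by step down from B3 and left by leap up to D4.
Step in, leap out — an escape tone.
It falls on a weak beat, so it is unaccented.

Unaccented escape tone.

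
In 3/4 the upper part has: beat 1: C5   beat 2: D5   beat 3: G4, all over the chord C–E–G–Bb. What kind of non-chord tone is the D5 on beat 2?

The harmony at that moment is C dominant seventh chord (C, E, G, Bb); D5 is not a chord tone.
It is approached by step up from C5 and left by leap down to G4.
Step in, leap out, on a weak beat — an escape tone.

Escape tone.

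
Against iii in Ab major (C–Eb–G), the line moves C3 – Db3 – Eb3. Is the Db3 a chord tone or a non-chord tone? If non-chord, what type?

The harmony at that moment is C minor triad (C, Eb, G); Db3 is not a chord tone.
It is approached by step up from C3 and left by step up to Eb3.
Step in, step out in the same direction — a passing tone.

Non-chord tone — a passing tone.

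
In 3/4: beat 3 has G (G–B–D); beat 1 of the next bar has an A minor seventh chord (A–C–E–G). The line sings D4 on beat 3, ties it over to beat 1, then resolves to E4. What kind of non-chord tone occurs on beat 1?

Retardation.

The harmony at that moment is A minor seventh chord (A, C, E, G); D4 is not a chord tone.
It is held over (the same pitch as the preceding D4) and left by step up to E4.
Held over from the previous chord and resolving up by step — a retardation.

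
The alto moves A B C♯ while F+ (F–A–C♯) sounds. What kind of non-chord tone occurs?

The harmony at that moment is F augmented triad (F, A, C♯); B is not a chord tone.
It is approached by step up from A and left by step up to C♯.
Step in, step out in the same direction — a passing tone.

B is a passing tone.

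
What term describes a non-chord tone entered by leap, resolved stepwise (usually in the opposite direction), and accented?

Approach: by leap. Departure: by step. Metric position: strong.
Leap in, step out, in a metrically strong position — an appoggiatura. (It is the mirror image of the escape tone, which steps in and leaps out from a weak position.)

Appoggiatura.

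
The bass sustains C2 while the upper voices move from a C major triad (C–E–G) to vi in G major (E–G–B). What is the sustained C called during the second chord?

Pedal tone (pedal point).

The harmony at that moment is E minor triad (E, G, B); C2 is not a chord tone.
It is held over (the same pitch as the preceding C2) and then sustained as the same pitch into the next harmony.
Sustained through a change of harmony — a pedal tone.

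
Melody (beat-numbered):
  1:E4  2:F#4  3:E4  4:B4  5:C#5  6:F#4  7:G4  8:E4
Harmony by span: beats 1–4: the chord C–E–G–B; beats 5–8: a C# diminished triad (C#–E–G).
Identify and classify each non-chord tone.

The harmony at that moment is C major seventh chord (C, E, G, B); F#4 is not a chord tone.
It is approached by step up from E4 and left by step down to E4.
Step away and step back to the same note — a neighbor tone (upper neighbor).
The harmony at that moment is C# diminished triad (C#, E, G); F#4 is not a chord tone.
It is approached by leap down from C#5 and left by step up to G4.
Leap in, step out — an appoggiatura.

F#4 (beat 2) — neighbor tone; F#4 (beat 6) — appoggiatura.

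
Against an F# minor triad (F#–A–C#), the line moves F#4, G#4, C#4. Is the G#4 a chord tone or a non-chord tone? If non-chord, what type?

Non-chord tone — an escape tone.

The harmony at that moment is F# minor triad (F#, A, C#); G#4 is not a chord tone.
It is approached by step up from F#4 and left by leap down to C#4.
Step in, leap out — an escape tone.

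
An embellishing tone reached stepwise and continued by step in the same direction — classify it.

Passing tone.

Approach: by step. Departure: by step, continuing in the same direction.
Stepwise on both sides with no change of direction means the note fills in the space between two different chord tones — a passing tone. (Had it turned back to its starting note it would be a neighbor tone instead.)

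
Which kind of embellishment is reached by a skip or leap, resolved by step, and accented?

Approach: by leap. Departure: by step. Metric position: strong.
Leap in, step out, in a metrically strong position — an appoggiatura. (It is the mirror image of the escape tone, which steps in and leaps out from a weak position.)

Appoggiatura.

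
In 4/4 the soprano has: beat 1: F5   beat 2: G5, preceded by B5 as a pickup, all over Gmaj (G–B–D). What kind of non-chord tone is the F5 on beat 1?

Appoggiatura.

The harmony at that moment is G major triad (G, B, D); F5 is not a chord tone.
It is approached by leap down from B5 and left by step up to G5.
Leap in, step out, metrically accented — an appoggiatura.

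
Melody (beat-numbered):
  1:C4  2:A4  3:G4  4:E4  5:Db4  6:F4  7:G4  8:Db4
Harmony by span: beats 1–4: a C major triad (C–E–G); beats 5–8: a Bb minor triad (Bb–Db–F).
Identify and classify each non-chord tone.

A4 (beat 2) — appoggiatura; G4 (beat 7) — escape tone.

The harmony at that moment is C major triad (C, E, G); A4 is not a chord tone.
It is approached by leap up from C4 and left by step down to G4.
Leap in, step out — an appoggiatura.
The harmony at that moment is Bb minor triad (Bb, Db, F); G4 is not a chord tone.
It is approached by step up from F4 and left by leap down to Db4.
Step in, leap out — an escape tone.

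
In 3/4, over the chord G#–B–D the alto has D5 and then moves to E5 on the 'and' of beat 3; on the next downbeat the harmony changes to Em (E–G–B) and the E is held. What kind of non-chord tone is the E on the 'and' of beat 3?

Anticipation.

The harmony at that moment is G# diminished triad (G#, B, D); E5 is not a chord tone.
It is approached by step up from D5 and then sustained as the same pitch into the next harmony.
Arriving early and becoming a chord tone when the harmony changes — an anticipation.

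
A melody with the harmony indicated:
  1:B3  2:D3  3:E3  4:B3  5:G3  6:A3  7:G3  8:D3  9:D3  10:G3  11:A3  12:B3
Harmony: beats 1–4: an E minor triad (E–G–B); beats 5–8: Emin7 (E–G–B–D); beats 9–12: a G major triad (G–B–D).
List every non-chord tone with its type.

D3 (beat 2) — appoggiatura; A3 (beat 6) — neighbor tone; A3 (beat 11) — passing tone.

The harmony at that moment is E minor triad (E, G, B); D3 is not a chord tone.
It is approached by leap down from B3 and left by step up to E3.
Leap in, step out — an appoggiatura.
The harmony at that moment is E minor seventh chord (E, G, B, D); A3 is not a chord tone.
It is approached by step up from G3 and left by step down to G3.
Step away and step back to the same note — a neighbor tone (upper neighbor).
The harmony at that moment is G major triad (G, B, D); A3 is not a chord tone.
It is approached by step up from G3 and left by step up to B3.
Step in, step out in the same direction — a passing tone.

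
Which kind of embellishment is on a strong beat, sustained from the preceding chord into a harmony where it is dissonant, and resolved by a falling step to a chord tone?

Suspension.

Approach: by preparation — the pitch is first a chord tone, then held (tied or repeated) while the harmony changes under it. Departure: down by step. Metric position: strong.
A prepared dissonance that resolves downward by step — a suspension. (The same figure resolving upward would be a retardation.)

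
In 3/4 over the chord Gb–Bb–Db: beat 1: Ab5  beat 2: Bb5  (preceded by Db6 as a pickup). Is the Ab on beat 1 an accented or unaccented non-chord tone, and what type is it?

The harmony at that moment is Gb major triad (Gb, Bb, Db); Ab5 is not a chord tone.
It is approached by leap down from Db6 and left by step up to Bb5.
Leap in, step out — an appoggiatura.
It falls on the downbeat, so it is accented.

Accented appoggiatura.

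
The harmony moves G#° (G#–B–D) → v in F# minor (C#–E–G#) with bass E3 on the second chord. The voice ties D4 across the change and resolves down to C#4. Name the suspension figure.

At the second chord the bass is E3. The suspended D4 lies a seventh above the bass; after resolving down by step to C#4, the interval above the bass becomes a sixth.
Suspension figures are named by those two intervals: 7–6.

7–6 suspension.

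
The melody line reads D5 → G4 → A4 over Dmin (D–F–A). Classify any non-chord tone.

The harmony at that moment is D minor triad (D, F, A); G4 is not a chord tone.
It is approached by leap down from D5 and left by step up to A4.
Leap in, step out — an appoggiatura.

G4 is an appoggiatura.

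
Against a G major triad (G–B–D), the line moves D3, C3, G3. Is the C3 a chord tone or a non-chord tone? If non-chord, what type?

The harmony at that moment is G major triad (G, B, D); C3 is not a chord tone.
It is approached by step down from D3 and left by leap up to G3.
Step in, leap out — an escape tone.

Non-chord tone — an escape tone.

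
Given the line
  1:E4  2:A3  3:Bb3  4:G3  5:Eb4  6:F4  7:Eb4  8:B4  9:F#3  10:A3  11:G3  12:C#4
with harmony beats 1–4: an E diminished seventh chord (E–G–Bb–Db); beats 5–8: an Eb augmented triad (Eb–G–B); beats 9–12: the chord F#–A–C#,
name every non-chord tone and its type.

A3 (beat 2) — appoggiatura; F4 (beat 6) — neighbor tone; G3 (beat 11) — escape tone.

The harmony at that moment is E diminished seventh chord (E, G, Bb, Db); A3 is not a chord tone.
It is approached by leap down from E4 and left by step up to Bb3.
Leap in, step out — an appoggiatura.
The harmony at that moment is Eb augmented triad (Eb, G, B); F4 is not a chord tone.
It is approached by step up from Eb4 and left by step down to Eb4.
Step away and step back to the same note — a neighbor tone (upper neighbor).
The harmony at that moment is F# minor triad (F#, A, C#); G3 is not a chord tone.
It is approached by step down from A3 and left by leap up to C#4.
Step in, leap out — an escape tone.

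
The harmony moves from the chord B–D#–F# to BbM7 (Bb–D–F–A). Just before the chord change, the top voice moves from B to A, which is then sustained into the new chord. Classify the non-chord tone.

The harmony at that moment is B major triad (B, D#, F#); A is not a chord tone.
It is approached by step down from B and then sustained as the same pitch into the next harmony.
Arriving early and becoming a chord tone when the harmony changes — an anticipation.

A is an anticipation.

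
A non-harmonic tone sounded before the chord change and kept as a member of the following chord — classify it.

Approach: ahead of the chord change (typically by step), so it is dissonant against the current harmony. Departure: none — the same pitch is restated or held and is a chord tone of the new harmony.
Dissonant first, consonant once the harmony catches up: the note simply arrives early — an anticipation. (The reverse timing, consonant first and dissonant after the change, would be a suspension or retardation.)

Anticipation.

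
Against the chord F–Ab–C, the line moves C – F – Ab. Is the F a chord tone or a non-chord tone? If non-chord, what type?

Chord tone (the root of F minor triad).

F minor triad contains F, Ab, C; F is the root, so it is a chord tone.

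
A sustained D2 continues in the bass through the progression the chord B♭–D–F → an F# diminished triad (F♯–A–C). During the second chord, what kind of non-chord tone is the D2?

Pedal tone (pedal point).

The harmony at that moment is F♯ diminished triad (F♯, A, C); D2 is not a chord tone.
It is held over (the same pitch as the preceding D2) and then sustained as the same pitch into the next harmony.
Sustained through a change of harmony — a pedal tone.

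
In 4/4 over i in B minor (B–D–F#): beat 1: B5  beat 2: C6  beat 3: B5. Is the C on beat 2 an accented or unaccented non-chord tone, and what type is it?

The harmony at that moment is B minor triad (B, D, F#); C6 is not a chord tone.
It is approached by step up from B5 and left by step down to B5.
Step away and step back to the same note — a neighbor tone (upper neighbor).
It falls on a weak beat, so it is unaccented.

Unaccented neighbor tone.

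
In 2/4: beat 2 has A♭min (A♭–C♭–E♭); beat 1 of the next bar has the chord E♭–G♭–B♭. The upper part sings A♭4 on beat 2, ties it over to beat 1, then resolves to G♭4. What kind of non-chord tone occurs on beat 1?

Suspension.

The harmony at that moment is E♭ minor triad (E♭, G♭, B♭); A♭4 is not a chord tone.
It is held over (the same pitch as the preceding A♭4) and left by step down to G♭4.
Held over from the previous chord and resolving down by step — a suspension.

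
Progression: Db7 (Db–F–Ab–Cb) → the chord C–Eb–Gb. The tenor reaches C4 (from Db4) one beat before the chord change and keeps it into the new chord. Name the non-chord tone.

C4 is an anticipation.

The harmony at that moment is Db dominant seventh chord (Db, F, Ab, Cb); C4 is not a chord tone.
It is approached by step down from Db4 and then sustained as the same pitch into the next harmony.
Arriving early and becoming a chord tone when the harmony changes — an anticipation.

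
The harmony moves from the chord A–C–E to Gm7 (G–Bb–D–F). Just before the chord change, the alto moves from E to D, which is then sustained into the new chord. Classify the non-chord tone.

The harmony at that moment is A minor triad (A, C, E); D is not a chord tone.
It is approached by step down from E and then sustained as the same pitch into the next harmony.
Arriving early and becoming a chord tone when the harmony changes — an anticipation.

D is an anticipation.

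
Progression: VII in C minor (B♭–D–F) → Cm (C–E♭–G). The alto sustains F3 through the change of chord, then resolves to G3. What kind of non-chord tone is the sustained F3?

F3 is a retardation.

The harmony at that moment is C minor triad (C, E♭, G); F3 is not a chord tone.
It is held over (the same pitch as the preceding F3) and left by step up to G3.
Held over from the previous chord and resolving up by step — a retardation.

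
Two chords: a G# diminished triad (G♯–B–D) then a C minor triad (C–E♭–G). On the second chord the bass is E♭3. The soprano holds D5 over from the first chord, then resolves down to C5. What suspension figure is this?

7–6 suspension.

At the second chord the bass is E♭3. The suspended D5 lies a seventh above the bass; after resolving down by step to C5, the interval above the bass becomes a sixth.
Suspension figures are named by those two intervals: 7–6.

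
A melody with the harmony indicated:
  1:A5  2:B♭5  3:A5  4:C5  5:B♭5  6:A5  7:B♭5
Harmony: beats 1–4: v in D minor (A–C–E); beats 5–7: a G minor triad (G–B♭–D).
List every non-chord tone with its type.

The harmony at that moment is A minor triad (A, C, E); B♭5 is not a chord tone.
It is approached by step up from A5 and left by step down to A5.
Step away and step back to the same note — a neighbor tone (upper neighbor).
The harmony at that moment is G minor triad (G, B♭, D); A5 is not a chord tone.
It is approached by step down from B♭5 and left by step up to B♭5.
Step away and step back to the same note — a neighbor tone (lower neighbor).

B♭5 (beat 2) — neighbor tone; A5 (beat 6) — neighbor tone.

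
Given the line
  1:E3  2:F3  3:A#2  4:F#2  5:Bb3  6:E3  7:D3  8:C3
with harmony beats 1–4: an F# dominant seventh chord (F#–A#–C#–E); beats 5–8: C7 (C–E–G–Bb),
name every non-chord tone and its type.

F3 (beat 2) — escape tone; D3 (beat 7) — passing tone.

The harmony at that moment is F# dominant seventh chord (F#, A#, C#, E); F3 is not a chord tone.
It is approached by step up from E3 and left by leap down to A#2.
Step in, leap out — an escape tone.
The harmony at that moment is C dominant seventh chord (C, E, G, Bb); D3 is not a chord tone.
It is approached by step down from E3 and left by step down to C3.
Step in, step out in the same direction — a passing tone.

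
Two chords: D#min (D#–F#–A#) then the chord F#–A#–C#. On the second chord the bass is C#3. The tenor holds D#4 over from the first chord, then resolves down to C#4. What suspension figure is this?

At the second chord the bass is C#3. The suspended D#4 lies a ninth above the bass; after resolving down by step to C#4, the interval above the bass becomes an octave.
Suspension figures are named by those two intervals: 9–8.

9–8 suspension.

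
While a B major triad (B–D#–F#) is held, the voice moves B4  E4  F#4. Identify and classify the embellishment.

The harmony at that moment is B major triad (B, D#, F#); E4 is not a chord tone.
It is approached by leap down from B4 and left by step up to F#4.
Leap in, step out — an appoggiatura.

E4 is an appoggiatura.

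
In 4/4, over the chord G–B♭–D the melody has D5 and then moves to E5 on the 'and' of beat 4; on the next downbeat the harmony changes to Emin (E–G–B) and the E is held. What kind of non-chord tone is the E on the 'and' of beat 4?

The harmony at that moment is G minor triad (G, B♭, D); E5 is not a chord tone.
It is approached by step up from D5 and then sustained as the same pitch into the next harmony.
Arriving early and becoming a chord tone when the harmony changes — an anticipation.

Anticipation.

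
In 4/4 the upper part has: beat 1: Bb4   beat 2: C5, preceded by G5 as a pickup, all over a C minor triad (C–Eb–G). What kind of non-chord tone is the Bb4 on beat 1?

The harmony at that moment is C minor triad (C, Eb, G); Bb4 is not a chord tone.
It is approached by leap down from G5 and left by step up to C5.
Leap in, step out, metrically accented — an appoggiatura.

Appoggiatura.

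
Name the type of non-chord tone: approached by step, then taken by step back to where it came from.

Neighbor tone.

Approach: by step. Departure: by step in the opposite direction, back to the starting pitch.
Stepwise on both sides but reversing to return to the same chord tone — a neighbor tone. (Had it continued onward in the same direction it would be a passing tone instead.)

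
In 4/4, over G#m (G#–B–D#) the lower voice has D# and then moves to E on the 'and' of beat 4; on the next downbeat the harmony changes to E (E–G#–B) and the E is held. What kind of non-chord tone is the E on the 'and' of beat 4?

The harmony at that moment is G# minor triad (G#, B, D#); E is not a chord tone.
It is approached by step up from D# and then sustained as the same pitch into the next harmony.
Arriving early and becoming a chord tone when the harmony changes — an anticipation.

Anticipation.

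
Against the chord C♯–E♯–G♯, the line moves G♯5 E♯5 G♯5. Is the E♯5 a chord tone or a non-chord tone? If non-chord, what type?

Chord tone (the third of C# major triad).

C# major triad contains C♯, E♯, G♯; E♯ is the third, so it is a chord tone.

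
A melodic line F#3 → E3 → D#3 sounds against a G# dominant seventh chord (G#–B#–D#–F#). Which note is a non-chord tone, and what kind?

The harmony at that moment is G# dominant seventh chord (G#, B#, D#, F#); E3 is not a chord tone.
It is approached by step down from F#3 and left by step down to D#3.
Step in, step out in the same direction — a passing tone.

E3 is a passing tone.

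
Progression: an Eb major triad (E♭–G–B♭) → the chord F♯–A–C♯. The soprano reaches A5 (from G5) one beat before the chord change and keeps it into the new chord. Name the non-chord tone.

The harmony at that moment is E♭ major triad (E♭, G, B♭); A5 is not a chord tone.
It is approached by step up from G5 and then sustained as the same pitch into the next harmony.
Arriving early and becoming a chord tone when the harmony changes — an anticipation.

A5 is an anticipation.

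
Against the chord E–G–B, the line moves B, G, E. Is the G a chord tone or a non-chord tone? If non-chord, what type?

Chord tone (the third of E minor triad).

E minor triad contains E, G, B; G is the third, so it is a chord tone.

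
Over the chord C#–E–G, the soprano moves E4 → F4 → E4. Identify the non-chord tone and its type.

The harmony at that moment is C# diminished triad (C#, E, G); F4 is not a chord tone.
It is approached by step up from E4 and left by step down to E4.
Step away and step back to the same note — a neighbor tone (upper neighbor).

F4 is a neighbor tone.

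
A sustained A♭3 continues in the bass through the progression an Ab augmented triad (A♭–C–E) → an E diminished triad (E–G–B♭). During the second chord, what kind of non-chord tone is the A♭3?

The harmony at that moment is E diminished triad (E, G, B♭); A♭3 is not a chord tone.
It is held over (the same pitch as the preceding A♭3) and then sustained as the same pitch into the next harmony.
Sustained through a change of harmony — a pedal tone.

Pedal tone (pedal point).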